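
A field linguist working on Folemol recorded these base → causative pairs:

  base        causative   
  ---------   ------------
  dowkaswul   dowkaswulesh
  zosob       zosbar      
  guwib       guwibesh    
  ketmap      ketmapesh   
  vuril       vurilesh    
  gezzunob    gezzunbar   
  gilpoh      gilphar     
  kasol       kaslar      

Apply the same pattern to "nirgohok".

nirgohkar

zosob and guwib both end in -b yet inflect differently (zosbar, guwibesh), so the final letter is not what conditions the rule; the last vowel is.
"nirgohok" has last vowel 'o'. The stems whose last vowel is 'o' (gilpoh → gilphar, zosob → zosbar, gezzunob → gezzunbar) delete the last vowel and add -ar.
The other pattern: stems whose last vowel is 'a', 'i' or 'u' add -esh.
So nirgohok → nirgohkar.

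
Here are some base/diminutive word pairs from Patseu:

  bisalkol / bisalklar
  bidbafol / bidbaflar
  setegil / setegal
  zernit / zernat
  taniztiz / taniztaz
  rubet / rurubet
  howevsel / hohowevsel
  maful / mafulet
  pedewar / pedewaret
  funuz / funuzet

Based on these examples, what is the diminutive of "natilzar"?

natilzaret

bisalkol and setegil both end in -l yet inflect differently (bisalklar, setegal), so the final letter is not what conditions the rule; the last vowel is.
"natilzar" has last vowel 'a'. The one such stem in the data (pedewar → pedewaret) adds -et, so the same rule applies.
So natilzar → natilzaret.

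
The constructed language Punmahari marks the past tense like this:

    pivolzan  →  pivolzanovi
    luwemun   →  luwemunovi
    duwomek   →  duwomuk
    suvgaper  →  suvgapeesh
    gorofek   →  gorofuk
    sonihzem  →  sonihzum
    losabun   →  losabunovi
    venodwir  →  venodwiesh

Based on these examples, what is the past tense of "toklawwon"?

suvgaper and duwomek both have last vowel 'e' yet inflect differently (suvgapeesh, duwomuk), so the last vowel is not what conditions the rule; the final letter is.
"toklawwon" ends in -n. The stems ending in -n (pivolzan → pivolzanovi, losabun → losabunovi, luwemun → luwemunovi) add -ovi.
So toklawwon → toklawwonovi.

toklawwonovi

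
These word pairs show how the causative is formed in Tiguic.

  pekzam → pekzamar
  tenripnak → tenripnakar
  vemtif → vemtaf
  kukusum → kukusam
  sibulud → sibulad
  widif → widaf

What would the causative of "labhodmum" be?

pekzam and kukusum both end in -m yet inflect differently (pekzamar, kukusam), so the final letter is not what conditions the rule; the last vowel is.
"labhodmum" has last vowel 'u'. The stems whose last vowel is 'u' (kukusum → kukusam, sibulud → sibulad) change the last vowel to 'a'.
The other pattern: stems whose last vowel is 'a' add -ar.
So labhodmum → labhodmam.

labhodmam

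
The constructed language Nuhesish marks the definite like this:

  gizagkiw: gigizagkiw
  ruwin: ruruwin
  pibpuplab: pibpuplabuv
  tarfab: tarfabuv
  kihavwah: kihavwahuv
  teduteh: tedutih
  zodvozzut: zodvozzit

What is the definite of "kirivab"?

kihavwah and teduteh both end in -h yet inflect differently (kihavwahuv, tedutih), so the final letter is not what conditions the rule; the last vowel is.
"kirivab" has last vowel 'a'. The stems whose last vowel is 'a' (pibpuplab → pibpuplabuv, tarfab → tarfabuv, kihavwah → kihavwahuv) add -uv.
The other patterns: stems whose last vowel is 'i' repeat the first consonant+vowel as a prefix; stems whose last vowel is 'e' or 'u' change the last vowel to 'i'.
So kirivab → kirivabuv.

kirivabuv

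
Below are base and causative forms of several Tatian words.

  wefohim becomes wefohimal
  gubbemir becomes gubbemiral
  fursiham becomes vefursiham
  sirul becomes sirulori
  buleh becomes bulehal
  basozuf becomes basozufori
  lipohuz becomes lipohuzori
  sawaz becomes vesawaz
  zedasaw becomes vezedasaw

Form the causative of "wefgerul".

lipohuz and sawaz both end in -z yet inflect differently (lipohuzori, vesawaz), so the final letter is not what conditions the rule; the last vowel is.
"wefgerul" has last vowel 'u'. The stems whose last vowel is 'u' (lipohuz → lipohuzori, sirul → sirulori, basozuf → basozufori) add -ori.
So wefgerul → wefgerulori.

wefgerulori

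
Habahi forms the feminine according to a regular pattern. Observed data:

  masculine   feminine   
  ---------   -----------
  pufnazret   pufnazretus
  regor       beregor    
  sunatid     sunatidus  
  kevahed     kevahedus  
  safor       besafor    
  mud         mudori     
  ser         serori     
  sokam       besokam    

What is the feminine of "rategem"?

ser and regor both end in -r yet inflect differently (serori, beregor), so the final letter is not what conditions the rule; the number of vowels is.
"rategem" has 3 vowels. The stems with 3 vowels (kevahed → kevahedus, pufnazret → pufnazretus, sunatid → sunatidus) add -us.
So rategem → rategemus.

rategemus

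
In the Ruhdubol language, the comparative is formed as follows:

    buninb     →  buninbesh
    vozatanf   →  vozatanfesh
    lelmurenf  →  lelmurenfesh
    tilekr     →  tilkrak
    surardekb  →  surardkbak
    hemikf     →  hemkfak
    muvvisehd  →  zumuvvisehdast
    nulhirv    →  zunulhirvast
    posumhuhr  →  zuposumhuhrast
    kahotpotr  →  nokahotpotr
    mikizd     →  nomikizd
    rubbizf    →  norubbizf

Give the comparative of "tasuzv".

notasuzv

buninb and surardekb both end in -b yet inflect differently (buninbesh, surardkbak), so the final letter is not what conditions the rule; the second-to-last letter is.
"tasuzv" has second-to-last letter 'z'. The stems whose second-to-last letter is 'z' (mikizd → nomikizd, rubbizf → norubbizf) add the prefix no-.
The other patterns: stems whose second-to-last letter is 'n' add -esh; stems whose second-to-last letter is 'k' delete the last vowel and add -ak; stems whose second-to-last letter is 'h' or 'r' add zu- … -ast around the stem.
So tasuzv → notasuzv.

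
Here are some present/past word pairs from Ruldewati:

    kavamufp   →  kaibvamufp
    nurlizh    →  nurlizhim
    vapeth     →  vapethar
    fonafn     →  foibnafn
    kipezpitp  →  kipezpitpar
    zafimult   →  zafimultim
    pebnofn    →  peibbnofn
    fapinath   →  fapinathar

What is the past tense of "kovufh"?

kipezpitp and kavamufp both end in -p yet inflect differently (kipezpitpar, kaibvamufp), so the final letter is not what conditions the rule; the second-to-last letter is.
"kovufh" has second-to-last letter 'f'. The stems whose second-to-last letter is 'f' (fonafn → foibnafn, kavamufp → kaibvamufp, pebnofn → peibbnofn) insert -ib- after the first vowel.
The other patterns: stems whose second-to-last letter is 't' add -ar; stems whose second-to-last letter is 'l' or 'z' add -im.
So kovufh → koibvufh.

koibvufh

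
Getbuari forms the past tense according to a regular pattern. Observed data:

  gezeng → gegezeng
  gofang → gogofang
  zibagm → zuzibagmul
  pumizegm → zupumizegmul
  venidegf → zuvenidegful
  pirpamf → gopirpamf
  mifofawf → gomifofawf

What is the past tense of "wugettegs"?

"wugettegs" has second-to-last letter 'g'. The stems whose second-to-last letter is 'g' (zibagm → zuzibagmul, pumizegm → zupumizegmul, venidegf → zuvenidegful) add zu- … -ul around the stem.
So wugettegs → zuwugettegsul.

zuwugettegsul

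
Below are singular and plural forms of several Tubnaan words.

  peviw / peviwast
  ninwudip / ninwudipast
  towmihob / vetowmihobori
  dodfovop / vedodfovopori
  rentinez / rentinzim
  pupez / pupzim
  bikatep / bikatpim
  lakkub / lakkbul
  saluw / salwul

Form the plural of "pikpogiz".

ninwudip and dodfovop both end in -p yet inflect differently (ninwudipast, vedodfovopori), so the final letter is not what conditions the rule; the last vowel is.
"pikpogiz" has last vowel 'i'. The stems whose last vowel is 'i' (peviw → peviwast, ninwudip → ninwudipast) add -ast.
So pikpogiz → pikpogizast.

pikpogizast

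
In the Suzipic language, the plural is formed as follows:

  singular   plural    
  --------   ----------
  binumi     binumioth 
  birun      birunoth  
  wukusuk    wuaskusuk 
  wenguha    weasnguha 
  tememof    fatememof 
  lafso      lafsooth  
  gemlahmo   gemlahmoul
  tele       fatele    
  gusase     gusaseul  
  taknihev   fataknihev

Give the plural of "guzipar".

guziparul

"guzipar" begins with g-. The stems beginning with g- (gusase → gusaseul, gemlahmo → gemlahmoul) add -ul.
The other patterns: stems beginning with w- insert -as- after the first vowel; stems beginning with t- add the prefix fa-; stems beginning with b- or l- add -oth.
So guzipar → guziparul.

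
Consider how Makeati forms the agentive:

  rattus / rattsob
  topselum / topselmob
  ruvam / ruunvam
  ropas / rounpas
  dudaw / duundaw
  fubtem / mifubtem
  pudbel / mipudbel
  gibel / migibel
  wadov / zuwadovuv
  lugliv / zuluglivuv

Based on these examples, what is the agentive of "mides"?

"mides" has last vowel 'e'. The stems whose last vowel is 'e' (fubtem → mifubtem, pudbel → mipudbel, gibel → migibel) add the prefix mi-.
The other patterns: stems whose last vowel is 'u' delete the last vowel and add -ob; stems whose last vowel is 'a' insert -un- after the first vowel; stems whose last vowel is 'i' or 'o' add zu- … -uv around the stem.
So mides → mimides.

mimides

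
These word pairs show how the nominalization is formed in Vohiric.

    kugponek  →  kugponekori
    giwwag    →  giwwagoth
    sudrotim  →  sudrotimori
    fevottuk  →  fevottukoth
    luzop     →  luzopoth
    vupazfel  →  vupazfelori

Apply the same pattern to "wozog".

wozogoth

"wozog" has last vowel 'o'. The one such stem in the data (luzop → luzopoth) adds -oth, so the same rule applies.
So wozog → wozogoth.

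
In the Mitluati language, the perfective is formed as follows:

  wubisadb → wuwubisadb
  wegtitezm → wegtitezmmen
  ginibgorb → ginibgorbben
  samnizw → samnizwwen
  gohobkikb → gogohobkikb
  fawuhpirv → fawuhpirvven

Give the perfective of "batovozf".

"batovozf" has second-to-last letter 'z'. The stems whose second-to-last letter is 'z' (samnizw → samnizwwen, wegtitezm → wegtitezmmen) double the final consonant and add -en.
So batovozf → batovozffen.

batovozffen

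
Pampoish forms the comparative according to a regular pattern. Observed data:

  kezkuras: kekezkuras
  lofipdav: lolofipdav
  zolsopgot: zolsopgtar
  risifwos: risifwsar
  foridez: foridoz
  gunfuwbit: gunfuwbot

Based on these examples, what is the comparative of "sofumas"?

"sofumas" has last vowel 'a'. The stems whose last vowel is 'a' (kezkuras → kekezkuras, lofipdav → lolofipdav) repeat the first consonant+vowel as a prefix.
So sofumas → sosofumas.

sosofumas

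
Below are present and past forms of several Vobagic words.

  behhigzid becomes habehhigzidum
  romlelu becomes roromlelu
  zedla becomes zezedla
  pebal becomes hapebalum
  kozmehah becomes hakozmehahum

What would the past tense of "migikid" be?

zedla and kozmehah both have last vowel 'a' yet inflect differently (zezedla, hakozmehahum), so the last vowel is not what conditions the rule; whether the stem ends in a vowel or a consonant is.
"migikid" ends in a consonant. The stems ending in a consonant (kozmehah → hakozmehahum, pebal → hapebalum, behhigzid → habehhigzidum) add ha- … -um around the stem.
The other pattern: stems ending in a vowel repeat the first consonant+vowel as a prefix.
So migikid → hamigikidum.

hamigikidum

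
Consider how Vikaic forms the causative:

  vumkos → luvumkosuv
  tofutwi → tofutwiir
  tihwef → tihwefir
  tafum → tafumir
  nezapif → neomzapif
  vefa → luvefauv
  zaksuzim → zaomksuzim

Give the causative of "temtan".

"temtan" begins with t-. The stems beginning with t- (tihwef → tihwefir, tafum → tafumir, tofutwi → tofutwiir) add -ir.
The other patterns: stems beginning with v- add lu- … -uv around the stem; stems beginning with n- or z- insert -om- after the first vowel.
So temtan → temtanir.

temtanir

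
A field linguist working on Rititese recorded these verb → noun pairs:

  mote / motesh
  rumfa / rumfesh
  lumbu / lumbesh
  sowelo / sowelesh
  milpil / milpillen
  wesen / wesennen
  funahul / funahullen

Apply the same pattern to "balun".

balunnen

"balun" ends in a consonant. The stems ending in a consonant (milpil → milpillen, funahul → funahullen, wesen → wesennen) double the final consonant and add -en.
So balun → balunnen.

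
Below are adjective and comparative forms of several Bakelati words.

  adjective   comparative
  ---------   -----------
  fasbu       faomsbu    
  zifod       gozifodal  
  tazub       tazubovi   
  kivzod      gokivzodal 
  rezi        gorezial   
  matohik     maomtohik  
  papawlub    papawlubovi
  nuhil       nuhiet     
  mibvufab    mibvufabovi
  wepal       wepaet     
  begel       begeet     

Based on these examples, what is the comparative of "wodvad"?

gowodvadal

"wodvad" ends in -d. The stems ending in -d (kivzod → gokivzodal, zifod → gozifodal) add go- … -al around the stem.
The other patterns: stems ending in -b add -ovi; stems ending in -l drop the final letter and add -et; stems ending in -k or -u insert -om- after the first vowel.
So wodvad → gowodvadal.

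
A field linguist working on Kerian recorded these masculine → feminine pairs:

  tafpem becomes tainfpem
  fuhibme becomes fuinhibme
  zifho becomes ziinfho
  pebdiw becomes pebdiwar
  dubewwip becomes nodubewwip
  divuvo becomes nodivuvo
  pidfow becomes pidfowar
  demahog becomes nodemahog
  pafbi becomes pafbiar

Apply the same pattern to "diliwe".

nodiliwe

divuvo and zifho both end in -o yet inflect differently (nodivuvo, ziinfho), so the final letter is not what conditions the rule; the first letter is.
"diliwe" begins with d-. The stems beginning with d- (divuvo → nodivuvo, dubewwip → nodubewwip, demahog → nodemahog) add the prefix no-.
The other patterns: stems beginning with p- add -ar; stems beginning with f-, t- or z- insert -in- after the first vowel.
So diliwe → nodiliwe.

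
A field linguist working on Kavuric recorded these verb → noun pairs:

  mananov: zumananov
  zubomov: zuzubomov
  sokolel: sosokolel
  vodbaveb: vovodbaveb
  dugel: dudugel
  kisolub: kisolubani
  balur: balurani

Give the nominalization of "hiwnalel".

vodbaveb and kisolub both end in -b yet inflect differently (vovodbaveb, kisolubani), so the final letter is not what conditions the rule; the last vowel is.
"hiwnalel" has last vowel 'e'. The stems whose last vowel is 'e' (sokolel → sosokolel, vodbaveb → vovodbaveb, dugel → dudugel) repeat the first consonant+vowel as a prefix.
So hiwnalel → hihiwnalel.

hihiwnalel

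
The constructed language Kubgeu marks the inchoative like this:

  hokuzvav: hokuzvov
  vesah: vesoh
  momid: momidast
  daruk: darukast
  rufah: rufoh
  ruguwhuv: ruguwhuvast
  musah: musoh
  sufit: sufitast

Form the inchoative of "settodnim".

"settodnim" has last vowel 'i'. The stems whose last vowel is 'i' (sufit → sufitast, momid → momidast) add -ast.
The other pattern: stems whose last vowel is 'a' change the last vowel to 'o'.
So settodnim → settodnimast.

settodnimast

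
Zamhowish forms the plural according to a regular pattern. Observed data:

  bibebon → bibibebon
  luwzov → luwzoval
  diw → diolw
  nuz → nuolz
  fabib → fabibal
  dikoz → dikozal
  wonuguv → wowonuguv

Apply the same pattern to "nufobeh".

"nufobeh" has 3 vowels. The stems with 3 vowels (wonuguv → wowonuguv, bibebon → bibibebon) repeat the first consonant+vowel as a prefix.
The other patterns: stems with 1 vowel insert -ol- after the first vowel; stems with 2 vowels add -al.
So nufobeh → nunufobeh.

nunufobeh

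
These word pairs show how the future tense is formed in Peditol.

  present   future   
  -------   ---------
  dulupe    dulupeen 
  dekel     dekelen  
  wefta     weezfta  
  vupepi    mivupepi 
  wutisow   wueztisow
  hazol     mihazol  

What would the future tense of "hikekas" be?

dekel and hazol both end in -l yet inflect differently (dekelen, mihazol), so the final letter is not what conditions the rule; the first letter is.
"hikekas" begins with h-. The one such stem in the data (hazol → mihazol) adds the prefix mi-, so the same rule applies.
So hikekas → mihikekas.

mihikekas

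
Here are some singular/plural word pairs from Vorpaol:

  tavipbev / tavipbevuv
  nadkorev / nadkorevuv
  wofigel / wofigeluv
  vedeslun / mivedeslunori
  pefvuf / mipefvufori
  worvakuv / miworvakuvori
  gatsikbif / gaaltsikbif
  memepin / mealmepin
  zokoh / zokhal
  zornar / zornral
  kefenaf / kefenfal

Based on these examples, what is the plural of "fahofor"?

"fahofor" has last vowel 'o'. The one such stem in the data (zokoh → zokhal) deletes the last vowel and adds -al (as do zornar, kefenaf), so the same rule applies.
The other patterns: stems whose last vowel is 'e' add -uv; stems whose last vowel is 'u' add mi- … -ori around the stem; stems whose last vowel is 'i' insert -al- after the first vowel.
So fahofor → fahofral.

fahofral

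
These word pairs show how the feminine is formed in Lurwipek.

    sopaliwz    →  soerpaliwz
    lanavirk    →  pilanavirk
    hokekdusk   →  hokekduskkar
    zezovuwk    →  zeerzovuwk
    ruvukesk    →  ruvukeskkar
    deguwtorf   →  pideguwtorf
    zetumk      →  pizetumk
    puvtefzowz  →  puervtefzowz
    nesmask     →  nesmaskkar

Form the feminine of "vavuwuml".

zezovuwk and nesmask both end in -k yet inflect differently (zeerzovuwk, nesmaskkar), so the final letter is not what conditions the rule; the second-to-last letter is.
"vavuwuml" has second-to-last letter 'm'. The one such stem in the data (zetumk → pizetumk) adds the prefix pi-, so the same rule applies.
The other patterns: stems whose second-to-last letter is 'w' insert -er- after the first vowel; stems whose second-to-last letter is 's' double the final consonant and add -ar.
So vavuwuml → pivavuwuml.

pivavuwuml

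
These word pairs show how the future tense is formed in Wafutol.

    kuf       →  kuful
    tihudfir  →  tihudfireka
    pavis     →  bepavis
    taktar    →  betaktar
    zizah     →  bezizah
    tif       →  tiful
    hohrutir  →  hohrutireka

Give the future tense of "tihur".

"tihur" has 2 vowels. The stems with 2 vowels (zizah → bezizah, taktar → betaktar, pavis → bepavis) add the prefix be-.
The other patterns: stems with 1 vowel add -ul; stems with 3 vowels add -eka.
So tihur → betihur.

betihur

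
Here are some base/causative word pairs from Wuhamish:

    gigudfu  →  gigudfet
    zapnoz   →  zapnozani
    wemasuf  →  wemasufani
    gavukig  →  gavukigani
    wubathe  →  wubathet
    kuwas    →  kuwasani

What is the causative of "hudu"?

hudet

wemasuf and gigudfu both have last vowel 'u' yet inflect differently (wemasufani, gigudfet), so the last vowel is not what conditions the rule; whether the stem ends in a vowel or a consonant is.
"hudu" ends in a vowel. The stems ending in a vowel (gigudfu → gigudfet, wubathe → wubathet) drop the final letter and add -et.
So hudu → hudet.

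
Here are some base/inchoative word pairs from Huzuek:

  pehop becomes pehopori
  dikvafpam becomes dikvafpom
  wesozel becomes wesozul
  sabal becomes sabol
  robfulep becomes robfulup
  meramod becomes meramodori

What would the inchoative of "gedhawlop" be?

gedhawlopori

pehop and robfulep both end in -p yet inflect differently (pehopori, robfulup), so the final letter is not what conditions the rule; the last vowel is.
"gedhawlop" has last vowel 'o'. The stems whose last vowel is 'o' (meramod → meramodori, pehop → pehopori) add -ori.
The other patterns: stems whose last vowel is 'e' change the last vowel to 'u'; stems whose last vowel is 'a' change the last vowel to 'o'.
So gedhawlop → gedhawlopori.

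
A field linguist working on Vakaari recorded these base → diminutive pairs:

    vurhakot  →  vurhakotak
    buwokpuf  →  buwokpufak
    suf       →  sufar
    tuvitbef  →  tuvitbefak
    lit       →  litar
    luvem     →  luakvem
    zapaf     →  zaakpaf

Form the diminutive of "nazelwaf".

nazelwafak

suf and zapaf both end in -f yet inflect differently (sufar, zaakpaf), so the final letter is not what conditions the rule; the number of vowels is.
"nazelwaf" has 3 vowels. The stems with 3 vowels (tuvitbef → tuvitbefak, buwokpuf → buwokpufak, vurhakot → vurhakotak) add -ak.
The other patterns: stems with 1 vowel add -ar; stems with 2 vowels insert -ak- after the first vowel.
So nazelwaf → nazelwafak.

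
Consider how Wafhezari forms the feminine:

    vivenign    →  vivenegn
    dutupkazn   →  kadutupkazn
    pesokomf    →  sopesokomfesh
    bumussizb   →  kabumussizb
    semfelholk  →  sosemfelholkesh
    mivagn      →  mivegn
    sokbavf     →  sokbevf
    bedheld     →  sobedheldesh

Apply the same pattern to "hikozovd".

hikozevd

dutupkazn and vivenign both end in -n yet inflect differently (kadutupkazn, vivenegn), so the final letter is not what conditions the rule; the second-to-last letter is.
"hikozovd" has second-to-last letter 'v'. The one such stem in the data (sokbavf → sokbevf) changes the last vowel to 'e' (as do vivenign, mivagn), so the same rule applies.
The other patterns: stems whose second-to-last letter is 'z' add the prefix ka-; stems whose second-to-last letter is 'l' or 'm' add so- … -esh around the stem.
So hikozovd → hikozevd.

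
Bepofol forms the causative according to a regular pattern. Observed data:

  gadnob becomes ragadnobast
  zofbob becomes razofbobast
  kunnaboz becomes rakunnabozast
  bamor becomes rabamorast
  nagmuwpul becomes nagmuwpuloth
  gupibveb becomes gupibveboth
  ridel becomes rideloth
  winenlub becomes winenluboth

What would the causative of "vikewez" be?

gadnob and gupibveb both end in -b yet inflect differently (ragadnobast, gupibveboth), so the final letter is not what conditions the rule; the last vowel is.
"vikewez" has last vowel 'e'. The stems whose last vowel is 'e' (gupibveb → gupibveboth, ridel → rideloth) add -oth.
The other pattern: stems whose last vowel is 'o' add ra- … -ast around the stem.
So vikewez → vikewezoth.

vikewezoth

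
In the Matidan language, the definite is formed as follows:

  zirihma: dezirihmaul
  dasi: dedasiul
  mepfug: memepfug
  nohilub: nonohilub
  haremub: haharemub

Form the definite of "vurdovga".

dasi and mepfug both have 2 vowels yet inflect differently (dedasiul, memepfug), so the number of vowels is not what conditions the rule; whether the stem ends in a vowel or a consonant is.
"vurdovga" ends in a vowel. The stems ending in a vowel (zirihma → dezirihmaul, dasi → dedasiul) add de- … -ul around the stem.
The other pattern: stems ending in a consonant repeat the first consonant+vowel as a prefix.
So vurdovga → devurdovgaul.

devurdovgaul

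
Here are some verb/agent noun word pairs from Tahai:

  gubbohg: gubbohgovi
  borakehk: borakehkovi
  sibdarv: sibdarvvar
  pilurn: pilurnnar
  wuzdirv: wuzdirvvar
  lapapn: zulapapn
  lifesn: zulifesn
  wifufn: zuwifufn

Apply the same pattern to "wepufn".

zuwepufn

pilurn and lapapn both end in -n yet inflect differently (pilurnnar, zulapapn), so the final letter is not what conditions the rule; the second-to-last letter is.
"wepufn" has second-to-last letter 'f'. The one such stem in the data (wifufn → zuwifufn) adds the prefix zu-, so the same rule applies.
So wepufn → zuwepufn.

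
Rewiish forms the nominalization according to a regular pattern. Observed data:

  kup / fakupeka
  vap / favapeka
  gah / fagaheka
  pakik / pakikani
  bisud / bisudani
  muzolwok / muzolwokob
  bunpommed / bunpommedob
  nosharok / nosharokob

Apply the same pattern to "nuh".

pakik and muzolwok both end in -k yet inflect differently (pakikani, muzolwokob), so the final letter is not what conditions the rule; the number of vowels is.
"nuh" has 1 vowel. The stems with 1 vowel (kup → fakupeka, vap → favapeka, gah → fagaheka) add fa- … -eka around the stem.
So nuh → fanuheka.

fanuheka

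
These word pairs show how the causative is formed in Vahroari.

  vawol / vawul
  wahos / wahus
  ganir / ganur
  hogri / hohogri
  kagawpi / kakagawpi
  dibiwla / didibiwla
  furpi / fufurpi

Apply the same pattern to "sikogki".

sisikogki

ganir and hogri both have last vowel 'i' yet inflect differently (ganur, hohogri), so the last vowel is not what conditions the rule; whether the stem ends in a vowel or a consonant is.
"sikogki" ends in a vowel. The stems ending in a vowel (hogri → hohogri, kagawpi → kakagawpi, dibiwla → didibiwla) repeat the first consonant+vowel as a prefix.
The other pattern: stems ending in a consonant change the last vowel to 'u'.
So sikogki → sisikogki.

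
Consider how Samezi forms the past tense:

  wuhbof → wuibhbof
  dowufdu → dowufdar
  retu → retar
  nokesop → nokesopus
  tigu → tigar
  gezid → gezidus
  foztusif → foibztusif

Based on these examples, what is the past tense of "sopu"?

wuhbof and nokesop both have last vowel 'o' yet inflect differently (wuibhbof, nokesopus), so the last vowel is not what conditions the rule; the final letter is.
"sopu" ends in -u. The stems ending in -u (dowufdu → dowufdar, retu → retar, tigu → tigar) drop the final letter and add -ar.
So sopu → sopar.

sopar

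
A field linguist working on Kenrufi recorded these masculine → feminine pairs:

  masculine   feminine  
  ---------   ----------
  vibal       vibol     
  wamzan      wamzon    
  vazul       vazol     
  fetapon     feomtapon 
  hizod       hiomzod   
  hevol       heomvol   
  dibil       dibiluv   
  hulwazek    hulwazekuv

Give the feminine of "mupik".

mupikuv

wamzan and fetapon both end in -n yet inflect differently (wamzon, feomtapon), so the final letter is not what conditions the rule; the last vowel is.
"mupik" has last vowel 'i'. The one such stem in the data (dibil → dibiluv) adds -uv, so the same rule applies.
So mupik → mupikuv.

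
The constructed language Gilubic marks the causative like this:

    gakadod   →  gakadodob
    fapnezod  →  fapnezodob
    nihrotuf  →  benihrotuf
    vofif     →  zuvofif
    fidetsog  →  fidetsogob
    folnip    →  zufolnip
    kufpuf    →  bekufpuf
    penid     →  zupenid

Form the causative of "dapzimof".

kufpuf and vofif both end in -f yet inflect differently (bekufpuf, zuvofif), so the final letter is not what conditions the rule; the last vowel is.
"dapzimof" has last vowel 'o'. The stems whose last vowel is 'o' (gakadod → gakadodob, fapnezod → fapnezodob, fidetsog → fidetsogob) add -ob.
So dapzimof → dapzimofob.

dapzimofob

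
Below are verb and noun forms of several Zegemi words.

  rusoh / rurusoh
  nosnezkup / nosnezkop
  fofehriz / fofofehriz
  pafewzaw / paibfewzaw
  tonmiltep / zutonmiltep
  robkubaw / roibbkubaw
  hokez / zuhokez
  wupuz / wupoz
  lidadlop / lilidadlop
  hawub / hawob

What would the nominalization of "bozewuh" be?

hokez and wupuz both end in -z yet inflect differently (zuhokez, wupoz), so the final letter is not what conditions the rule; the last vowel is.
"bozewuh" has last vowel 'u'. The stems whose last vowel is 'u' (wupuz → wupoz, nosnezkup → nosnezkop, hawub → hawob) change the last vowel to 'o'.
So bozewuh → bozewoh.

bozewoh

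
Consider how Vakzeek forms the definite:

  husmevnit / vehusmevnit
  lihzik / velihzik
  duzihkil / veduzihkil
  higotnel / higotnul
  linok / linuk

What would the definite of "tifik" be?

"tifik" has last vowel 'i'. The stems whose last vowel is 'i' (husmevnit → vehusmevnit, lihzik → velihzik, duzihkil → veduzihkil) add the prefix ve-.
The other pattern: stems whose last vowel is 'e' or 'o' change the last vowel to 'u'.
So tifik → vetifik.

vetifik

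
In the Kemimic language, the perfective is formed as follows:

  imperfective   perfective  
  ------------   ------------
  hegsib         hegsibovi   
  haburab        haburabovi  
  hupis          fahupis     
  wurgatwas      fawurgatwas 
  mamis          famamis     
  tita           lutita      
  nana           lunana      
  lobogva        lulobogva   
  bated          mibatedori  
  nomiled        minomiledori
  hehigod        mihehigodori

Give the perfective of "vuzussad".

hegsib and hupis both have last vowel 'i' yet inflect differently (hegsibovi, fahupis), so the last vowel is not what conditions the rule; the final letter is.
"vuzussad" ends in -d. The stems ending in -d (bated → mibatedori, nomiled → minomiledori, hehigod → mihehigodori) add mi- … -ori around the stem.
So vuzussad → mivuzussadori.

mivuzussadori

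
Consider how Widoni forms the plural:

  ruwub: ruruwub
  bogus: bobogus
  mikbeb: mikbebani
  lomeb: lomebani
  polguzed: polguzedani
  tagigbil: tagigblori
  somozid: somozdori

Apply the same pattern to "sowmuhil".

sowmuhlori

ruwub and mikbeb both end in -b yet inflect differently (ruruwub, mikbebani), so the final letter is not what conditions the rule; the last vowel is.
"sowmuhil" has last vowel 'i'. The stems whose last vowel is 'i' (tagigbil → tagigblori, somozid → somozdori) delete the last vowel and add -ori.
The other patterns: stems whose last vowel is 'u' repeat the first consonant+vowel as a prefix; stems whose last vowel is 'e' add -ani.
So sowmuhil → sowmuhlori.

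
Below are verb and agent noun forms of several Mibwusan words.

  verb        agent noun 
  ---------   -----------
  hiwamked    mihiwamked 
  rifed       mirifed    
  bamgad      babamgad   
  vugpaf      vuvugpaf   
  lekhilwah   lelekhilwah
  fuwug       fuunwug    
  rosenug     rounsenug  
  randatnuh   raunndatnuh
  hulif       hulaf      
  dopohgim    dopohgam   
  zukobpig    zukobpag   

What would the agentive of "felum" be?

hiwamked and bamgad both end in -d yet inflect differently (mihiwamked, babamgad), so the final letter is not what conditions the rule; the last vowel is.
"felum" has last vowel 'u'. The stems whose last vowel is 'u' (fuwug → fuunwug, rosenug → rounsenug, randatnuh → raunndatnuh) insert -un- after the first vowel.
So felum → feunlum.

feunlum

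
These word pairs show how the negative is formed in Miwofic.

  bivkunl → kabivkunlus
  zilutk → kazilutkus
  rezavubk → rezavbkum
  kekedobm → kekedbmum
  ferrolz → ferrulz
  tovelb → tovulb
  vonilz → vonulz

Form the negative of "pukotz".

zilutk and rezavubk both end in -k yet inflect differently (kazilutkus, rezavbkum), so the final letter is not what conditions the rule; the second-to-last letter is.
"pukotz" has second-to-last letter 't'. The one such stem in the data (zilutk → kazilutkus) adds ka- … -us around the stem, so the same rule applies.
So pukotz → kapukotzus.

kapukotzus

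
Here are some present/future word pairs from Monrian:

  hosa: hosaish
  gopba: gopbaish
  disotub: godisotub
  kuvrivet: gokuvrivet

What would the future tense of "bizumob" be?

gobizumob

"bizumob" ends in a consonant. The stems ending in a consonant (disotub → godisotub, kuvrivet → gokuvrivet) add the prefix go-.
So bizumob → gobizumob.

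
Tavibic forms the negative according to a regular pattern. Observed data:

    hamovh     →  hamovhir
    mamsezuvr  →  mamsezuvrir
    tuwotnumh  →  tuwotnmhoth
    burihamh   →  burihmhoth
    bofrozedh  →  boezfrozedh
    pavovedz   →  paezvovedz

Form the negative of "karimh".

hamovh and tuwotnumh both end in -h yet inflect differently (hamovhir, tuwotnmhoth), so the final letter is not what conditions the rule; the second-to-last letter is.
"karimh" has second-to-last letter 'm'. The stems whose second-to-last letter is 'm' (tuwotnumh → tuwotnmhoth, burihamh → burihmhoth) delete the last vowel and add -oth.
So karimh → karmhoth.

karmhoth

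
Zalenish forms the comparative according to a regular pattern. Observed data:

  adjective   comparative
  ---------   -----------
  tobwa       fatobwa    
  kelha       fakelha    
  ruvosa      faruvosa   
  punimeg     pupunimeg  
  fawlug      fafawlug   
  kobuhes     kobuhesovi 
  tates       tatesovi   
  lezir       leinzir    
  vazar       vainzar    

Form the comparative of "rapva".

farapva

"rapva" ends in -a. The stems ending in -a (tobwa → fatobwa, kelha → fakelha, ruvosa → faruvosa) add the prefix fa-.
The other patterns: stems ending in -g repeat the first consonant+vowel as a prefix; stems ending in -s add -ovi; stems ending in -r insert -in- after the first vowel.
So rapva → farapva.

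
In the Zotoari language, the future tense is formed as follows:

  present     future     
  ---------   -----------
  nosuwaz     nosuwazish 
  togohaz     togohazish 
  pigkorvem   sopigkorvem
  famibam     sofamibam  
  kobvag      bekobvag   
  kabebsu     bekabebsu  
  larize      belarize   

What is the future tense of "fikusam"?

sofikusam

nosuwaz and famibam both have last vowel 'a' yet inflect differently (nosuwazish, sofamibam), so the last vowel is not what conditions the rule; the final letter is.
"fikusam" ends in -m. The stems ending in -m (pigkorvem → sopigkorvem, famibam → sofamibam) add the prefix so-.
The other patterns: stems ending in -z add -ish; stems ending in -e, -g or -u add the prefix be-.
So fikusam → sofikusam.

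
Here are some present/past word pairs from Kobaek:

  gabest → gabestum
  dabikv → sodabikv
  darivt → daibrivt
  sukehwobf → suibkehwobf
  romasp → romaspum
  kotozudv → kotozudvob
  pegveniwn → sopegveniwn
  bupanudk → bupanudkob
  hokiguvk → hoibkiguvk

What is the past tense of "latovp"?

kotozudv and dabikv both end in -v yet inflect differently (kotozudvob, sodabikv), so the final letter is not what conditions the rule; the second-to-last letter is.
"latovp" has second-to-last letter 'v'. The stems whose second-to-last letter is 'v' (darivt → daibrivt, hokiguvk → hoibkiguvk) insert -ib- after the first vowel.
So latovp → laibtovp.

laibtovp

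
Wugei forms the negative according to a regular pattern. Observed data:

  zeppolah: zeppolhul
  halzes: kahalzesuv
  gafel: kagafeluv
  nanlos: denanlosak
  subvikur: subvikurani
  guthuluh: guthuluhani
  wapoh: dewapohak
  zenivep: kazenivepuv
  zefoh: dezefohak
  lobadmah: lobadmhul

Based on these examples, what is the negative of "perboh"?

deperbohak

guthuluh and wapoh both end in -h yet inflect differently (guthuluhani, dewapohak), so the final letter is not what conditions the rule; the last vowel is.
"perboh" has last vowel 'o'. The stems whose last vowel is 'o' (nanlos → denanlosak, wapoh → dewapohak, zefoh → dezefohak) add de- … -ak around the stem.
So perboh → deperbohak.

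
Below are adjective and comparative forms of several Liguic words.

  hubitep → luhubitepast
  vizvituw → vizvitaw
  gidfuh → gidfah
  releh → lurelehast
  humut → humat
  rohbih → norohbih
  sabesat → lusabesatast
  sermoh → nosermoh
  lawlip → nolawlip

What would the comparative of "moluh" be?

"moluh" has last vowel 'u'. The stems whose last vowel is 'u' (humut → humat, vizvituw → vizvitaw, gidfuh → gidfah) change the last vowel to 'a'.
The other patterns: stems whose last vowel is 'a' or 'e' add lu- … -ast around the stem; stems whose last vowel is 'i' or 'o' add the prefix no-.
So moluh → molah.

molah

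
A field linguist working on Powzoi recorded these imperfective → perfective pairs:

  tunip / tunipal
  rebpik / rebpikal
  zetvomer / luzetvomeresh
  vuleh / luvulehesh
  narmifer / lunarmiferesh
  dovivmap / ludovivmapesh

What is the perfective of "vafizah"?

luvafizahesh

tunip and dovivmap both end in -p yet inflect differently (tunipal, ludovivmapesh), so the final letter is not what conditions the rule; the last vowel is.
"vafizah" has last vowel 'a'. The one such stem in the data (dovivmap → ludovivmapesh) adds lu- … -esh around the stem, so the same rule applies.
So vafizah → luvafizahesh.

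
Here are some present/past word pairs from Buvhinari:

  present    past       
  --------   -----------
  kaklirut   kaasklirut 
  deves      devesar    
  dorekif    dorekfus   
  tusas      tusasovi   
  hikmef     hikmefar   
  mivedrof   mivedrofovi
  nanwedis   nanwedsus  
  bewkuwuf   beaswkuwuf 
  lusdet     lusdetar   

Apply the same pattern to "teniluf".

mivedrof and dorekif both end in -f yet inflect differently (mivedrofovi, dorekfus), so the final letter is not what conditions the rule; the last vowel is.
"teniluf" has last vowel 'u'. The stems whose last vowel is 'u' (bewkuwuf → beaswkuwuf, kaklirut → kaasklirut) insert -as- after the first vowel.
So teniluf → teasniluf.

teasniluf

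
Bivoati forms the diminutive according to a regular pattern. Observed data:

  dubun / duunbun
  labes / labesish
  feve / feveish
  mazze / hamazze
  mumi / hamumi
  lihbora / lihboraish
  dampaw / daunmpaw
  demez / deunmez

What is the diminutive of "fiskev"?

fiskevish

"fiskev" begins with f-. The one such stem in the data (feve → feveish) adds -ish, so the same rule applies.
The other patterns: stems beginning with m- add the prefix ha-; stems beginning with d- insert -un- after the first vowel.
So fiskev → fiskevish.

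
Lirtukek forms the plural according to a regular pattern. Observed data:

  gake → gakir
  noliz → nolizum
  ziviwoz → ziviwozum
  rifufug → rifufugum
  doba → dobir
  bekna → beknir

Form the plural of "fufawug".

fufawugum

noliz and bekna both have 2 vowels yet inflect differently (nolizum, beknir), so the number of vowels is not what conditions the rule; whether the stem ends in a vowel or a consonant is.
"fufawug" ends in a consonant. The stems ending in a consonant (rifufug → rifufugum, noliz → nolizum, ziviwoz → ziviwozum) add -um.
So fufawug → fufawugum.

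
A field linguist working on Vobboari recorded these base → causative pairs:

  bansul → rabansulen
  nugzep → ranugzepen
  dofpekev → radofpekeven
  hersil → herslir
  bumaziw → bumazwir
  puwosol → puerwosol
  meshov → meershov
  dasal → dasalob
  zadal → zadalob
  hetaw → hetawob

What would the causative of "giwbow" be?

bansul and hersil both end in -l yet inflect differently (rabansulen, herslir), so the final letter is not what conditions the rule; the last vowel is.
"giwbow" has last vowel 'o'. The stems whose last vowel is 'o' (puwosol → puerwosol, meshov → meershov) insert -er- after the first vowel.
The other patterns: stems whose last vowel is 'e' or 'u' add ra- … -en around the stem; stems whose last vowel is 'i' delete the last vowel and add -ir; stems whose last vowel is 'a' add -ob.
So giwbow → gierwbow.

gierwbow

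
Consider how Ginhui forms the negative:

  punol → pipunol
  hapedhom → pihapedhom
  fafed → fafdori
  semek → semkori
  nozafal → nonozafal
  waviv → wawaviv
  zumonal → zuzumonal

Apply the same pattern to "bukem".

punol and nozafal both end in -l yet inflect differently (pipunol, nonozafal), so the final letter is not what conditions the rule; the last vowel is.
"bukem" has last vowel 'e'. The stems whose last vowel is 'e' (fafed → fafdori, semek → semkori) delete the last vowel and add -ori.
So bukem → bukmori.

bukmori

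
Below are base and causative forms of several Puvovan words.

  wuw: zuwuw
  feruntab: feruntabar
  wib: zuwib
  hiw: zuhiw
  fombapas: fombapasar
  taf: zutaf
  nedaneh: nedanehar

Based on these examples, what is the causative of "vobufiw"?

vobufiwar

feruntab and wib both end in -b yet inflect differently (feruntabar, zuwib), so the final letter is not what conditions the rule; the number of vowels is.
"vobufiw" has 3 vowels. The stems with 3 vowels (nedaneh → nedanehar, fombapas → fombapasar, feruntab → feruntabar) add -ar.
So vobufiw → vobufiwar.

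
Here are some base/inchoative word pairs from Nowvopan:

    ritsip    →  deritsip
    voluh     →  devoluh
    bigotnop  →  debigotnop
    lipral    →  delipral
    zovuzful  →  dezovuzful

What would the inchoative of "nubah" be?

Every pair shown (ritsip → deritsip, voluh → devoluh, bigotnop → debigotnop, …) follows the same rule: add the prefix de-.
So nubah → denubah.

denubah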